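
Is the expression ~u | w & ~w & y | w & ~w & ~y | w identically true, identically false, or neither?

neither

~u | w & ~w & y | w & ~w & ~y | w
= ~u | w & ~w | w   [distribution]
= ~u | w   [complement / identity]
This depends on u, w, so it is not a constant.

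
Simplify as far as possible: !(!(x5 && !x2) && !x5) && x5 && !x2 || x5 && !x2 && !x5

x5 && !x2

!(!(x5 && !x2) && !x5) && x5 && !x2 || x5 && !x2 && !x5
= (x5 && !x2 || x5) && x5 && !x2 || x5 && !x2 && !x5
= x5 && x5 && !x2 || x5 && !x2 && !x5
= x5 && !x2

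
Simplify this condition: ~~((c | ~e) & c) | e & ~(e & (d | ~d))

~~((c | ~e) & c) | e & ~(e & (d | ~d))
= (c | ~e) & c | e & ~(e & (d | ~d))   (double negation)
= (c | ~e) & c | e & ~e   (complement / identity)
= (c | ~e) & c   (complement / identity)
= c   (absorption)

c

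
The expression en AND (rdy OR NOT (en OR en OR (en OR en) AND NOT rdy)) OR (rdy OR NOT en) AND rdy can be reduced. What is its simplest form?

rdy

en AND (rdy OR NOT (en OR en OR (en OR en) AND NOT rdy)) OR (rdy OR NOT en) AND rdy
= en AND (rdy OR NOT (en OR en)) OR (rdy OR NOT en) AND rdy   (absorption)
= en AND (rdy OR NOT en) OR (rdy OR NOT en) AND rdy   (idempotence)
= (en OR rdy) AND (rdy OR NOT en)   (distribution)
= en AND NOT en OR rdy   (distribution)
= rdy   (complement / identity)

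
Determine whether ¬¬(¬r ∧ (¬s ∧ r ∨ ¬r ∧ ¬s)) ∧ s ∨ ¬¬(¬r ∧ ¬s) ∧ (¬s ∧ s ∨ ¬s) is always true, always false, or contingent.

¬¬(¬r ∧ (¬s ∧ r ∨ ¬r ∧ ¬s)) ∧ s ∨ ¬¬(¬r ∧ ¬s) ∧ (¬s ∧ s ∨ ¬s)
= ¬¬(¬r ∧ ¬s) ∧ s ∨ ¬¬(¬r ∧ ¬s) ∧ (¬s ∧ s ∨ ¬s)   [distribution]
= ¬¬(¬r ∧ ¬s) ∧ s ∨ ¬¬(¬r ∧ ¬s) ∧ ¬s   [complement / identity]
= ¬¬(¬r ∧ ¬s)   [distribution]
= ¬r ∧ ¬s   [double negation]
This depends on r, s, so it is not a constant.

contingent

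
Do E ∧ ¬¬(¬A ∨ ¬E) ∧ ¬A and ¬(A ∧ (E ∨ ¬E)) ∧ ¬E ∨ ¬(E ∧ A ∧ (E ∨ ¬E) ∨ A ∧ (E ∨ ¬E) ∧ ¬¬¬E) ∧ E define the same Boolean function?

E1: E ∧ ¬¬(¬A ∨ ¬E) ∧ ¬A
    = E ∧ (¬A ∨ ¬E) ∧ ¬A   [double negation]
    = E ∧ ¬A   [absorption]
E2: ¬(A ∧ (E ∨ ¬E)) ∧ ¬E ∨ ¬(E ∧ A ∧ (E ∨ ¬E) ∨ A ∧ (E ∨ ¬E) ∧ ¬¬¬E) ∧ E
    = ¬(A ∧ (E ∨ ¬E)) ∧ ¬E ∨ ¬(A ∧ (E ∨ ¬E) ∧ (E ∨ ¬¬¬E)) ∧ E   [distribution]
    = ¬(A ∧ (E ∨ ¬E)) ∧ ¬E ∨ ¬(A ∧ (E ∨ ¬¬¬E)) ∧ E   [complement / identity]
    = ¬(A ∧ (E ∨ ¬E)) ∧ ¬E ∨ ¬(A ∧ (E ∨ ¬E)) ∧ E   [double negation]
    = ¬(A ∧ (E ∨ ¬E))   [distribution]
    = ¬A   [complement / identity]
These differ: at A=0, E=0, E1 = 0 but E2 = 1.

No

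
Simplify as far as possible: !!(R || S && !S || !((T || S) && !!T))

!!(R || S && !S || !((T || S) && !!T))
= !!(R || !((T || S) && !!T))
= R || !((T || S) && !!T)
= R || !((T || S) && T)
= R || !T

R || !T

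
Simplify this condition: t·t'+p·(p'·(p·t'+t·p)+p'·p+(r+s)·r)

p·r

t·t'+p·(p'·(p·t'+t·p)+p'·p+(r+s)·r)
= t·t'+p·(p'·p+p'·p+(r+s)·r)   (distribution)
= t·t'+p·(p'·p+(r+s)·r)   (idempotence)
= t·t'+p·(r+s)·r   (complement / identity)
= p·(r+s)·r   (complement / identity)
= p·r   (absorption)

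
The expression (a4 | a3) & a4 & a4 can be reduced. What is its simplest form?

(a4 | a3) & a4 & a4
= a4 & a4   [absorption]
= a4   [idempotence]

a4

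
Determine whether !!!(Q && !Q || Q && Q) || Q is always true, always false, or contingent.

always true

!!!(Q && !Q || Q && Q) || Q
= !(Q && !Q || Q && Q) || Q   (double negation)
= !Q || Q   (distribution)
= true   (complement)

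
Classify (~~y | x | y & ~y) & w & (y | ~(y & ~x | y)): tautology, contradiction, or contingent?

(~~y | x | y & ~y) & w & (y | ~(y & ~x | y))
= (~~y | x | y & ~y) & w & (y | ~y)   (absorption)
= (y | x | y & ~y) & w & (y | ~y)   (double negation)
= (y | x | y & ~y) & w   (complement / identity)
= (y | x) & w   (complement / identity)
This depends on w, x, y, so it is not a constant.

contingent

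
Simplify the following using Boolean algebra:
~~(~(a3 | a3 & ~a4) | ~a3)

~~(~(a3 | a3 & ~a4) | ~a3)
= ~~(~a3 | ~a3)   — absorption
= ~~~a3   — idempotence
= ~a3   — double negation

~a3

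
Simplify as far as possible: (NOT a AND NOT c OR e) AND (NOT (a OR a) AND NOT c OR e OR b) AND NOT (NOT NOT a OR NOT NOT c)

NOT a AND NOT c

(NOT a AND NOT c OR e) AND (NOT (a OR a) AND NOT c OR e OR b) AND NOT (NOT NOT a OR NOT NOT c)
= (NOT a AND NOT c OR e) AND (NOT a AND NOT c OR e OR b) AND NOT (NOT NOT a OR NOT NOT c)   [idempotence]
= (NOT a AND NOT c OR e) AND NOT (NOT NOT a OR NOT NOT c)   [absorption]
= (NOT a AND NOT c OR e) AND NOT a AND NOT c   [De Morgan]
= NOT a AND NOT c   [absorption]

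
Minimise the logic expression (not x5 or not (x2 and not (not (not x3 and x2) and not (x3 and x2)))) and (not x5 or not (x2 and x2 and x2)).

(not x5 or not (x2 and not (not (not x3 and x2) and not (x3 and x2)))) and (not x5 or not (x2 and x2 and x2))
= (not x5 or not (x2 and not (not (not x3 and x2) and not (x3 and x2)))) and (not x5 or not (x2 and x2))   (idempotence)
= (not x5 or not (x2 and (not x3 and x2 or x3 and x2))) and (not x5 or not (x2 and x2))   (De Morgan)
= (not x5 or not (x2 and x2)) and (not x5 or not (x2 and x2))   (distribution)
= not x5 or not (x2 and x2)   (idempotence)
= not x5 or not x2   (idempotence)

not x5 or not x2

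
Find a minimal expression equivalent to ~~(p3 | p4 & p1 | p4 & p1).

~~(p3 | p4 & p1 | p4 & p1)
= ~~(p3 | p4 & p1)   — idempotence
= p3 | p4 & p1   — double negation

p3 | p4 & p1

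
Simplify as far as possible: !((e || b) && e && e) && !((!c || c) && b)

!e && !b

!((e || b) && e && e) && !((!c || c) && b)
= !((e || b) && e && e) && !b   (complement / identity)
= !(e && e) && !b   (absorption)
= !e && !b   (idempotence)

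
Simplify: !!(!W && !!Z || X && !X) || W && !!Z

!!(!W && !!Z || X && !X) || W && !!Z
= !!(!W && !!Z) || W && !!Z   [complement / identity]
= !W && !!Z || W && !!Z   [double negation]
= !!Z   [distribution]
= Z   [double negation]

Z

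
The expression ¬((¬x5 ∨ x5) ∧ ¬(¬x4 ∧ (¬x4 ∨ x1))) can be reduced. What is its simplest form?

¬x4

¬((¬x5 ∨ x5) ∧ ¬(¬x4 ∧ (¬x4 ∨ x1)))
= ¬((¬x5 ∨ x5) ∧ ¬¬x4)   [absorption]
= ¬¬¬x4   [complement / identity]
= ¬x4   [double negation]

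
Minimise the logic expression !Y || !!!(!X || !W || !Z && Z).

!Y || X && W

!Y || !!!(!X || !W || !Z && Z)
= !Y || !!!(!X || !W)
= !Y || !!(X && W)
= !Y || X && W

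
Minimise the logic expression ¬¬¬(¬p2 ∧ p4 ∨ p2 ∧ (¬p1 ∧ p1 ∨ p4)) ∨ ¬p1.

¬p4 ∨ ¬p1

¬¬¬(¬p2 ∧ p4 ∨ p2 ∧ (¬p1 ∧ p1 ∨ p4)) ∨ ¬p1
= ¬¬¬(¬p2 ∧ p4 ∨ p2 ∧ p4) ∨ ¬p1   [complement / identity]
= ¬¬¬p4 ∨ ¬p1   [distribution]
= ¬p4 ∨ ¬p1   [double negation]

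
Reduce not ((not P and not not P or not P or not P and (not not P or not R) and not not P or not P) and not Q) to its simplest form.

not ((not P and not not P or not P or not P and (not not P or not R) and not not P or not P) and not Q)
= not ((not P and not not P or not P or not P and not not P or not P) and not Q)
= not ((not P and not not P or not P) and not Q)
= not ((not P and P or not P) and not Q)
= not (not P and not Q)
= P or Q

P or Q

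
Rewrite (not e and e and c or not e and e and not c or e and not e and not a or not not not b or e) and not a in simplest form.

(not e and e and c or not e and e and not c or e and not e and not a or not not not b or e) and not a
= (not e and e or e and not e and not a or not not not b or e) and not a
= (e and (not e or not e and not a) or not not not b or e) and not a
= (e and not e or not not not b or e) and not a
= (not not not b or e) and not a
= (not b or e) and not a

(not b or e) and not a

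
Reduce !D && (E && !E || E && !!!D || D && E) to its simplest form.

!D && (E && !E || E && !!!D || D && E)
= !D && (E && !E || E && !D || D && E)
= !D && (E && !D || D && E)
= !D && E

!D && E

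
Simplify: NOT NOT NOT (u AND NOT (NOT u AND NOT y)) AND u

NOT NOT NOT (u AND NOT (NOT u AND NOT y)) AND u
= NOT NOT NOT (u AND (u OR y)) AND u   (De Morgan)
= NOT NOT NOT u AND u   (absorption)
= NOT u AND u   (double negation)
= FALSE   (complement)

FALSE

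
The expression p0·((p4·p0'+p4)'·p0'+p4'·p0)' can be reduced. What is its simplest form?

p0·p4

p0·((p4·p0'+p4)'·p0'+p4'·p0)'
= p0·(p4'·p0'+p4'·p0)'   [absorption]
= p0·(p4')'   [distribution]
= p0·p4   [double negation]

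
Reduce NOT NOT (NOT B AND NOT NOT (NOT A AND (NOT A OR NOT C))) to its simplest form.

NOT B AND NOT A

NOT NOT (NOT B AND NOT NOT (NOT A AND (NOT A OR NOT C)))
= NOT NOT (NOT B AND NOT NOT NOT A)
= NOT NOT (NOT B AND NOT A)
= NOT B AND NOT A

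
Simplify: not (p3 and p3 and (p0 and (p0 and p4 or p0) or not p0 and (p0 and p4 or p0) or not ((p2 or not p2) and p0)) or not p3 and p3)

not (p3 and p3 and (p0 and (p0 and p4 or p0) or not p0 and (p0 and p4 or p0) or not ((p2 or not p2) and p0)) or not p3 and p3)
= not (p3 and p3 and (p0 and (p0 and p4 or p0) or not p0 and (p0 and p4 or p0) or not p0) or not p3 and p3)   [complement / identity]
= not (p3 and p3 and (p0 and p4 or p0 or not p0) or not p3 and p3)   [distribution]
= not (p3 and p3 and (p0 or not p0) or not p3 and p3)   [absorption]
= not (p3 and p3 or not p3 and p3)   [complement / identity]
= not p3   [distribution]

not p3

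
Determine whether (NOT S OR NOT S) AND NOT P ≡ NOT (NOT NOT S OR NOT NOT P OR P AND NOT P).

E1: (NOT S OR NOT S) AND NOT P
    = NOT S AND NOT P   — idempotence
E2: NOT (NOT NOT S OR NOT NOT P OR P AND NOT P)
    = NOT (NOT NOT S OR NOT NOT P)   — complement / identity
    = NOT S AND NOT P   — De Morgan
Both reduce to NOT S AND NOT P, so they are equivalent.

Yes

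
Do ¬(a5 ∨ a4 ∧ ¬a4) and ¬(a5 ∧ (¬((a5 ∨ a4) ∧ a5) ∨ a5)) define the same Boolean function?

E1: ¬(a5 ∨ a4 ∧ ¬a4)
    = ¬a5
E2: ¬(a5 ∧ (¬((a5 ∨ a4) ∧ a5) ∨ a5))
    = ¬(a5 ∧ (¬a5 ∨ a5))
    = ¬a5
Both reduce to ¬a5, so they are equivalent.

Yes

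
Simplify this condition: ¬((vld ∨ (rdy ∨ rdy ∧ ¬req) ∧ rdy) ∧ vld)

¬((vld ∨ (rdy ∨ rdy ∧ ¬req) ∧ rdy) ∧ vld)
= ¬((vld ∨ rdy ∧ rdy) ∧ vld)   — absorption
= ¬((vld ∨ rdy) ∧ vld)   — idempotence
= ¬vld   — absorption

¬vld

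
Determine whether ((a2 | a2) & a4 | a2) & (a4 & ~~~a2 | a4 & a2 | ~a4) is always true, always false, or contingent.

contingent

((a2 | a2) & a4 | a2) & (a4 & ~~~a2 | a4 & a2 | ~a4)
= ((a2 | a2) & a4 | a2) & (a4 & ~a2 | a4 & a2 | ~a4)   — double negation
= ((a2 | a2) & a4 | a2) & (a4 | ~a4)   — distribution
= (a2 & a4 | a2) & (a4 | ~a4)   — idempotence
= a2 & a4 | a2   — complement / identity
= a2   — absorption
This depends on a2, so it is not a constant.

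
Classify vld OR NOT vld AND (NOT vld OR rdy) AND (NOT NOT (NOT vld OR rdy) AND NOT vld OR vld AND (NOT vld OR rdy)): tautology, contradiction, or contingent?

vld OR NOT vld AND (NOT vld OR rdy) AND (NOT NOT (NOT vld OR rdy) AND NOT vld OR vld AND (NOT vld OR rdy))
= vld OR NOT vld AND (NOT vld OR rdy) AND ((NOT vld OR rdy) AND NOT vld OR vld AND (NOT vld OR rdy))
= vld OR NOT vld AND (NOT vld OR rdy) AND (NOT vld OR rdy)
= vld OR NOT vld AND (NOT vld OR rdy)
= vld OR NOT vld
= TRUE

tautology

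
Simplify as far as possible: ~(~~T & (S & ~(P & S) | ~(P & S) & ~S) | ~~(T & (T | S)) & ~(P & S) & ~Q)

~(~~T & (S & ~(P & S) | ~(P & S) & ~S) | ~~(T & (T | S)) & ~(P & S) & ~Q)
= ~(~~T & ~(P & S) | ~~(T & (T | S)) & ~(P & S) & ~Q)   [distribution]
= ~(~~T & ~(P & S) | ~~T & ~(P & S) & ~Q)   [absorption]
= ~(~~T & ~(P & S))   [absorption]
= ~T | P & S   [De Morgan]

~T | P & S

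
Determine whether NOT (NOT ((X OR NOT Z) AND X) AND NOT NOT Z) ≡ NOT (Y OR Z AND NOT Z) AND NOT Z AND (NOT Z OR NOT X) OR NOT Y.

No

E1: NOT (NOT ((X OR NOT Z) AND X) AND NOT NOT Z)
    = NOT (NOT X AND NOT NOT Z)
    = X OR NOT Z
E2: NOT (Y OR Z AND NOT Z) AND NOT Z AND (NOT Z OR NOT X) OR NOT Y
    = NOT (Y OR Z AND NOT Z) AND NOT Z OR NOT Y
    = NOT Y AND NOT Z OR NOT Y
    = NOT Y
These differ: at X=1, Y=1, Z=1, E1 = 1 but E2 = 0.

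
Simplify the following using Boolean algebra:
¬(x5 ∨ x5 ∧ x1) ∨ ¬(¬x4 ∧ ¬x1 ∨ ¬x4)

¬x5 ∨ x4

¬(x5 ∨ x5 ∧ x1) ∨ ¬(¬x4 ∧ ¬x1 ∨ ¬x4)
= ¬(x5 ∨ x5 ∧ x1) ∨ ¬¬x4
= ¬x5 ∨ ¬¬x4
= ¬x5 ∨ x4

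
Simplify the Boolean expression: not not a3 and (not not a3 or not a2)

a3

not not a3 and (not not a3 or not a2)
= not not a3   — absorption
= a3   — double negation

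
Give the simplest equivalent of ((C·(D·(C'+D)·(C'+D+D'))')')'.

((C·(D·(C'+D)·(C'+D+D'))')')'
= C·(D·(C'+D)·(C'+D+D'))'   — double negation
= C·(D·(D·(D+D')+C'))'   — distribution
= C·(D·(D+C'))'   — complement / identity
= C·D'   — absorption

C·D'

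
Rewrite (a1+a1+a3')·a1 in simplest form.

(a1+a1+a3')·a1
= (a1+a3')·a1   (idempotence)
= a1   (absorption)

a1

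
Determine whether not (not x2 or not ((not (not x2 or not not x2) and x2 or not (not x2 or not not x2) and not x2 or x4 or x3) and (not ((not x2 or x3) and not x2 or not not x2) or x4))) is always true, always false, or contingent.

not (not x2 or not ((not (not x2 or not not x2) and x2 or not (not x2 or not not x2) and not x2 or x4 or x3) and (not ((not x2 or x3) and not x2 or not not x2) or x4)))
= not (not x2 or not ((not (not x2 or not not x2) or x4 or x3) and (not ((not x2 or x3) and not x2 or not not x2) or x4)))   — distribution
= x2 and (not (not x2 or not not x2) or x4 or x3) and (not ((not x2 or x3) and not x2 or not not x2) or x4)   — De Morgan
= x2 and (not (not x2 or not not x2) or x4 or x3) and (not (not x2 or not not x2) or x4)   — absorption
= x2 and (not (not x2 or not not x2) or x4)   — absorption
= x2 and (x2 and not x2 or x4)   — De Morgan
= x2 and x4   — complement / identity
This depends on x2, x4, so it is not a constant.

contingent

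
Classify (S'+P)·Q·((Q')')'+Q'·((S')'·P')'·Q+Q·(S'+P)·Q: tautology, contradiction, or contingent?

(S'+P)·Q·((Q')')'+Q'·((S')'·P')'·Q+Q·(S'+P)·Q
= (S'+P)·Q·Q'+Q'·((S')'·P')'·Q+Q·(S'+P)·Q
= (S'+P)·Q·Q'+Q'·(S'+P)·Q+Q·(S'+P)·Q
= (S'+P)·Q·Q'+(S'+P)·Q·(Q'+Q)
= (S'+P)·Q·Q'+(S'+P)·Q
= (S'+P)·Q
This depends on P, Q, S, so it is not a constant.

contingent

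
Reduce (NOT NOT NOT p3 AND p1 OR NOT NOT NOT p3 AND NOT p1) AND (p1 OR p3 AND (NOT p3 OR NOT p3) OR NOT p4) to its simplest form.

(NOT NOT NOT p3 AND p1 OR NOT NOT NOT p3 AND NOT p1) AND (p1 OR p3 AND (NOT p3 OR NOT p3) OR NOT p4)
= NOT NOT NOT p3 AND (p1 OR p3 AND (NOT p3 OR NOT p3) OR NOT p4)   [distribution]
= NOT NOT NOT p3 AND (p1 OR p3 AND NOT p3 OR NOT p4)   [idempotence]
= NOT NOT NOT p3 AND (p1 OR NOT p4)   [complement / identity]
= NOT p3 AND (p1 OR NOT p4)   [double negation]

NOT p3 AND (p1 OR NOT p4)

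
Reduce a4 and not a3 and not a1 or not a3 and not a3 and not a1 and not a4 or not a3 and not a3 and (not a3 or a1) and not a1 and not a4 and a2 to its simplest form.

a4 and not a3 and not a1 or not a3 and not a3 and not a1 and not a4 or not a3 and not a3 and (not a3 or a1) and not a1 and not a4 and a2
= a4 and not a3 and not a1 or not a3 and not a3 and not a1 and not a4 or not a3 and not a3 and not a1 and not a4 and a2   — absorption
= a4 and not a3 and not a1 or not a3 and not a3 and not a1 and not a4   — absorption
= a4 and not a3 and not a1 or not a3 and not a1 and not a4   — idempotence
= not a3 and not a1   — distribution

not a3 and not a1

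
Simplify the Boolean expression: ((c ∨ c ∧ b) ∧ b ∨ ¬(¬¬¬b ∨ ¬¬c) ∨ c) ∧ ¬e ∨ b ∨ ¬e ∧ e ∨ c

((c ∨ c ∧ b) ∧ b ∨ ¬(¬¬¬b ∨ ¬¬c) ∨ c) ∧ ¬e ∨ b ∨ ¬e ∧ e ∨ c
= ((c ∨ c ∧ b) ∧ b ∨ ¬¬b ∧ ¬c ∨ c) ∧ ¬e ∨ b ∨ ¬e ∧ e ∨ c
= (c ∧ b ∨ ¬¬b ∧ ¬c ∨ c) ∧ ¬e ∨ b ∨ ¬e ∧ e ∨ c
= (c ∧ b ∨ ¬¬b ∧ ¬c ∨ c) ∧ ¬e ∨ b ∨ c
= (c ∧ b ∨ b ∧ ¬c ∨ c) ∧ ¬e ∨ b ∨ c
= (b ∨ c) ∧ ¬e ∨ b ∨ c
= b ∨ c

b ∨ c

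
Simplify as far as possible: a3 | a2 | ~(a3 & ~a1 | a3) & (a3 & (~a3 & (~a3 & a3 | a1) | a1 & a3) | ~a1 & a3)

a3 | a2 | ~(a3 & ~a1 | a3) & (a3 & (~a3 & (~a3 & a3 | a1) | a1 & a3) | ~a1 & a3)
= a3 | a2 | ~a3 & (a3 & (~a3 & (~a3 & a3 | a1) | a1 & a3) | ~a1 & a3)
= a3 | a2 | ~a3 & (a3 & (~a3 & a1 | a1 & a3) | ~a1 & a3)
= a3 | a2 | ~a3 & (a3 & a1 | ~a1 & a3)
= a3 | a2 | ~a3 & a3
= a3 | a2

a3 | a2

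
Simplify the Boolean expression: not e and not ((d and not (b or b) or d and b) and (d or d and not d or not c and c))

not e and not d

not e and not ((d and not (b or b) or d and b) and (d or d and not d or not c and c))
= not e and not ((d and not (b or b) or d and b) and (d or d and not d))   [complement / identity]
= not e and not ((d and not b or d and b) and (d or d and not d))   [idempotence]
= not e and not ((d and not b or d and b) and d)   [complement / identity]
= not e and not (d and d)   [distribution]
= not e and not d   [idempotence]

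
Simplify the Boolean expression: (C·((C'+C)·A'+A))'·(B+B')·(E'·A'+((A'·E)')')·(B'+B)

C'·A'

(C·((C'+C)·A'+A))'·(B+B')·(E'·A'+((A'·E)')')·(B'+B)
= (C·((C'+C)·A'+A))'·(B+B')·(E'·A'+A'·E)·(B'+B)   (double negation)
= (C·((C'+C)·A'+A))'·(B+B')·(E'·A'+A'·E)   (complement / identity)
= (C·((C'+C)·A'+A))'·(E'·A'+A'·E)   (complement / identity)
= (C·(A'+A))'·(E'·A'+A'·E)   (complement / identity)
= (C·(A'+A))'·A'   (distribution)
= C'·A'   (complement / identity)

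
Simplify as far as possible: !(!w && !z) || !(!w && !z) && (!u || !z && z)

w || z

!(!w && !z) || !(!w && !z) && (!u || !z && z)
= !(!w && !z) || !(!w && !z) && !u   [complement / identity]
= !(!w && !z)   [absorption]
= w || z   [De Morgan]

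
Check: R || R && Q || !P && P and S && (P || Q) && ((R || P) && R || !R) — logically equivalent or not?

No

E1: R || R && Q || !P && P
    = R || R && Q   — complement / identity
    = R   — absorption
E2: S && (P || Q) && ((R || P) && R || !R)
    = S && (P || Q) && (R || !R)   — absorption
    = S && (P || Q)   — complement / identity
These differ: at P=0, Q=1, R=1, S=0, E1 = 1 but E2 = 0.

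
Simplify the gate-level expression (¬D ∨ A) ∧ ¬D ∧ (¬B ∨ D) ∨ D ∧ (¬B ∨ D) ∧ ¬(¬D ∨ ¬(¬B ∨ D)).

(¬D ∨ A) ∧ ¬D ∧ (¬B ∨ D) ∨ D ∧ (¬B ∨ D) ∧ ¬(¬D ∨ ¬(¬B ∨ D))
= ¬D ∧ (¬B ∨ D) ∨ D ∧ (¬B ∨ D) ∧ ¬(¬D ∨ ¬(¬B ∨ D))   — absorption
= ¬D ∧ (¬B ∨ D) ∨ D ∧ (¬B ∨ D) ∧ D ∧ (¬B ∨ D)   — De Morgan
= ¬D ∧ (¬B ∨ D) ∨ D ∧ (¬B ∨ D)   — idempotence
= ¬B ∨ D   — distribution

¬B ∨ D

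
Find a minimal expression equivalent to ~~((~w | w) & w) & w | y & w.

~~((~w | w) & w) & w | y & w
= ~~w & w | y & w   (complement / identity)
= w & w | y & w   (double negation)
= (w | y) & w   (distribution)
= w   (absorption)

w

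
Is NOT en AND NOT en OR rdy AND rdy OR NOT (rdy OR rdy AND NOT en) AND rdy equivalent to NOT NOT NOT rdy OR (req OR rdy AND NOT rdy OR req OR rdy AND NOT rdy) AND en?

No

E1: NOT en AND NOT en OR rdy AND rdy OR NOT (rdy OR rdy AND NOT en) AND rdy
    = NOT en OR rdy AND rdy OR NOT (rdy OR rdy AND NOT en) AND rdy   [idempotence]
    = NOT en OR rdy AND rdy OR NOT rdy AND rdy   [absorption]
    = NOT en OR rdy   [distribution]
E2: NOT NOT NOT rdy OR (req OR rdy AND NOT rdy OR req OR rdy AND NOT rdy) AND en
    = NOT NOT NOT rdy OR (req OR rdy AND NOT rdy) AND en   [idempotence]
    = NOT rdy OR (req OR rdy AND NOT rdy) AND en   [double negation]
    = NOT rdy OR req AND en   [complement / identity]
These differ: at en=0, rdy=1, req=0, E1 = 1 but E2 = 0.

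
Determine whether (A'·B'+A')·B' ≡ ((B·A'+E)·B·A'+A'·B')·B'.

E1: (A'·B'+A')·B'
    = A'·B'   (absorption)
E2: ((B·A'+E)·B·A'+A'·B')·B'
    = (B·A'+A'·B')·B'   (absorption)
    = A'·B'   (distribution)
Both reduce to A'·B', so they are equivalent.

Yes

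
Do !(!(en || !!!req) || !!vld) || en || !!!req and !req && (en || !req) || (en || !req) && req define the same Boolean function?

E1: !(!(en || !!!req) || !!vld) || en || !!!req
    = (en || !!!req) && !vld || en || !!!req   (De Morgan)
    = en || !!!req   (absorption)
    = en || !req   (double negation)
E2: !req && (en || !req) || (en || !req) && req
    = en || !req   (distribution)
Both reduce to en || !req, so they are equivalent.

Yes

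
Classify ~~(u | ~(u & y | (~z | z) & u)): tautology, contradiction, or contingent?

tautology

~~(u | ~(u & y | (~z | z) & u))
= ~~(u | ~(u & y | u))   — complement / identity
= u | ~(u & y | u)   — double negation
= u | ~u   — absorption
= 1   — complement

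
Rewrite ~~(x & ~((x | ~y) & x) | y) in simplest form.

y

~~(x & ~((x | ~y) & x) | y)
= x & ~((x | ~y) & x) | y   — double negation
= x & ~x | y   — absorption
= y   — complement / identity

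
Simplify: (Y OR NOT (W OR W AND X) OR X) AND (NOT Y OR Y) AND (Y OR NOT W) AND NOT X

(Y OR NOT (W OR W AND X) OR X) AND (NOT Y OR Y) AND (Y OR NOT W) AND NOT X
= (Y OR NOT W OR X) AND (NOT Y OR Y) AND (Y OR NOT W) AND NOT X   (absorption)
= (Y OR NOT W OR X) AND (Y OR NOT W) AND NOT X   (complement / identity)
= (Y OR NOT W) AND NOT X   (absorption)

(Y OR NOT W) AND NOT X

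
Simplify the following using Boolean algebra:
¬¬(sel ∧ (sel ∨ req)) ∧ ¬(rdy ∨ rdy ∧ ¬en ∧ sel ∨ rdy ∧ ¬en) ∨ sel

sel

¬¬(sel ∧ (sel ∨ req)) ∧ ¬(rdy ∨ rdy ∧ ¬en ∧ sel ∨ rdy ∧ ¬en) ∨ sel
= ¬¬(sel ∧ (sel ∨ req)) ∧ ¬(rdy ∨ rdy ∧ ¬en) ∨ sel
= ¬¬(sel ∧ (sel ∨ req)) ∧ ¬rdy ∨ sel
= ¬¬sel ∧ ¬rdy ∨ sel
= sel ∧ ¬rdy ∨ sel
= sel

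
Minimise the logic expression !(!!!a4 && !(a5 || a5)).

a4 || a5

!(!!!a4 && !(a5 || a5))
= !(!!!a4 && !a5)   (idempotence)
= !(!a4 && !a5)   (double negation)
= a4 || a5   (De Morgan)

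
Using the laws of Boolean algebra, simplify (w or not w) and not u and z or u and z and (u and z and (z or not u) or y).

(w or not w) and not u and z or u and z and (u and z and (z or not u) or y)
= not u and z or u and z and (u and z and (z or not u) or y)   (complement / identity)
= not u and z or u and z and (u and z or y)   (absorption)
= not u and z or u and z   (absorption)
= z   (distribution)

z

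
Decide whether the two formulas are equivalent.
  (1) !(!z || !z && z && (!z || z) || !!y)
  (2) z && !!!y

E1: !(!z || !z && z && (!z || z) || !!y)
    = !(!z || !z && z || !!y)   — complement / identity
    = !(!z || !!y)   — complement / identity
    = z && !y   — De Morgan
E2: z && !!!y
    = z && !y   — double negation
Both reduce to z && !y, so they are equivalent.

Yes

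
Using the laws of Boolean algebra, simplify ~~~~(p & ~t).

p & ~t

~~~~(p & ~t)
= ~~(p & ~t)   — double negation
= p & ~t   — double negation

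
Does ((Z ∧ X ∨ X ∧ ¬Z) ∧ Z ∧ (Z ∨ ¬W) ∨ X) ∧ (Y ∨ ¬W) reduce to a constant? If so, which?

((Z ∧ X ∨ X ∧ ¬Z) ∧ Z ∧ (Z ∨ ¬W) ∨ X) ∧ (Y ∨ ¬W)
= (X ∧ Z ∧ (Z ∨ ¬W) ∨ X) ∧ (Y ∨ ¬W)   — distribution
= (X ∧ Z ∨ X) ∧ (Y ∨ ¬W)   — absorption
= X ∧ (Y ∨ ¬W)   — absorption
This depends on W, X, Y, so it is not a constant.

no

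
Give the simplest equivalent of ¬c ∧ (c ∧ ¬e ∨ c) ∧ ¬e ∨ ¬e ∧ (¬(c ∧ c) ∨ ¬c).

¬c ∧ (c ∧ ¬e ∨ c) ∧ ¬e ∨ ¬e ∧ (¬(c ∧ c) ∨ ¬c)
= ¬e ∧ (¬c ∧ (c ∧ ¬e ∨ c) ∨ ¬(c ∧ c) ∨ ¬c)   (distribution)
= ¬e ∧ (¬c ∧ (c ∧ ¬e ∨ c) ∨ ¬c ∨ ¬c)   (idempotence)
= ¬e ∧ (¬c ∧ c ∨ ¬c ∨ ¬c)   (absorption)
= ¬e ∧ (¬c ∨ ¬c)   (complement / identity)
= ¬e ∧ ¬c   (idempotence)

¬e ∧ ¬c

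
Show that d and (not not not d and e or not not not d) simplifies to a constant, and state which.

d and (not not not d and e or not not not d)
= d and not not not d
= d and not d
= False

False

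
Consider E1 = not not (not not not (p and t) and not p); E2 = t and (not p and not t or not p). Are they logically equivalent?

E1: not not (not not not (p and t) and not p)
    = not not (not (p and t) and not p)   (double negation)
    = not (p and t or p)   (De Morgan)
    = not p   (absorption)
E2: t and (not p and not t or not p)
    = t and not p   (absorption)
These differ: at p=0, t=0, E1 = 1 but E2 = 0.

No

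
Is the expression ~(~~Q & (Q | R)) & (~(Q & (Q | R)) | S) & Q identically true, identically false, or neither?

identically false

~(~~Q & (Q | R)) & (~(Q & (Q | R)) | S) & Q
= ~(Q & (Q | R)) & (~(Q & (Q | R)) | S) & Q
= ~(Q & (Q | R)) & Q
= ~Q & Q
= 0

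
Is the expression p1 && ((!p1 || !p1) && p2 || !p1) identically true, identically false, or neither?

p1 && ((!p1 || !p1) && p2 || !p1)
= p1 && (!p1 && p2 || !p1)   — idempotence
= p1 && !p1   — absorption
= false   — complement

identically false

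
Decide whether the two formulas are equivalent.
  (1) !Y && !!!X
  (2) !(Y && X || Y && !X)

No

E1: !Y && !!!X
    = !Y && !X
E2: !(Y && X || Y && !X)
    = !Y
These differ: at X=1, Y=0, E1 = 0 but E2 = 1.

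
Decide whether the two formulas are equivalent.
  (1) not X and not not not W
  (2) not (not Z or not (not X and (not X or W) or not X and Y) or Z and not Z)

No

E1: not X and not not not W
    = not X and not W   [double negation]
E2: not (not Z or not (not X and (not X or W) or not X and Y) or Z and not Z)
    = not (not Z or not (not X and (not X or W) or not X and Y))   [complement / identity]
    = not (not Z or not (not X or not X and Y))   [absorption]
    = not (not Z or not not X)   [absorption]
    = Z and not X   [De Morgan]
These differ: at W=1, X=0, Y=1, Z=1, E1 = 0 but E2 = 1.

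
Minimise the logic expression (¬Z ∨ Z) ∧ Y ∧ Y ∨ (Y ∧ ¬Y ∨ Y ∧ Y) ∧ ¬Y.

(¬Z ∨ Z) ∧ Y ∧ Y ∨ (Y ∧ ¬Y ∨ Y ∧ Y) ∧ ¬Y
= Y ∧ Y ∨ (Y ∧ ¬Y ∨ Y ∧ Y) ∧ ¬Y
= Y ∧ Y ∨ Y ∧ ¬Y
= Y

Y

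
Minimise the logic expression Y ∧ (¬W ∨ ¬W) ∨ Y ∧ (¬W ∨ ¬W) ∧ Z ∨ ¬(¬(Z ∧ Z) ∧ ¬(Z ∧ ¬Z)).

Y ∧ ¬W ∨ Z

Y ∧ (¬W ∨ ¬W) ∨ Y ∧ (¬W ∨ ¬W) ∧ Z ∨ ¬(¬(Z ∧ Z) ∧ ¬(Z ∧ ¬Z))
= Y ∧ (¬W ∨ ¬W) ∨ Y ∧ (¬W ∨ ¬W) ∧ Z ∨ Z ∧ Z ∨ Z ∧ ¬Z
= Y ∧ (¬W ∨ ¬W) ∨ Z ∧ Z ∨ Z ∧ ¬Z
= Y ∧ (¬W ∨ ¬W) ∨ Z ∧ (Z ∨ ¬Z)
= Y ∧ (¬W ∨ ¬W) ∨ Z
= Y ∧ ¬W ∨ Z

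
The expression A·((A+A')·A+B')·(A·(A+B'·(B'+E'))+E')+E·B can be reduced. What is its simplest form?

A+E·B

A·((A+A')·A+B')·(A·(A+B'·(B'+E'))+E')+E·B
= A·(A+B')·(A·(A+B'·(B'+E'))+E')+E·B   (complement / identity)
= A·(A+B')·(A·(A+B')+E')+E·B   (absorption)
= A·(A+B')+E·B   (absorption)
= A+E·B   (absorption)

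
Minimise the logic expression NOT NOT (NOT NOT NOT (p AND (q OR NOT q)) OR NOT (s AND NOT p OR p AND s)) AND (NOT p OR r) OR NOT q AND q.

NOT s AND r OR NOT p

NOT NOT (NOT NOT NOT (p AND (q OR NOT q)) OR NOT (s AND NOT p OR p AND s)) AND (NOT p OR r) OR NOT q AND q
= NOT NOT (NOT NOT NOT (p AND (q OR NOT q)) OR NOT s) AND (NOT p OR r) OR NOT q AND q   (distribution)
= (NOT NOT NOT (p AND (q OR NOT q)) OR NOT s) AND (NOT p OR r) OR NOT q AND q   (double negation)
= (NOT NOT NOT (p AND (q OR NOT q)) OR NOT s) AND (NOT p OR r)   (complement / identity)
= (NOT (p AND (q OR NOT q)) OR NOT s) AND (NOT p OR r)   (double negation)
= (NOT p OR NOT s) AND (NOT p OR r)   (complement / identity)
= NOT s AND r OR NOT p   (distribution)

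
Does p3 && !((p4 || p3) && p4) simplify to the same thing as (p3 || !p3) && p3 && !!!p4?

E1: p3 && !((p4 || p3) && p4)
    = p3 && !p4   — absorption
E2: (p3 || !p3) && p3 && !!!p4
    = p3 && !!!p4   — complement / identity
    = p3 && !p4   — double negation
Both reduce to p3 && !p4, so they are equivalent.

Yes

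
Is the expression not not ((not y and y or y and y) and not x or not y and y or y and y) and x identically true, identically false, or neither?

not not ((not y and y or y and y) and not x or not y and y or y and y) and x
= not not (not y and y or y and y) and x   (absorption)
= not not y and x   (distribution)
= y and x   (double negation)
This depends on x, y, so it is not a constant.

neither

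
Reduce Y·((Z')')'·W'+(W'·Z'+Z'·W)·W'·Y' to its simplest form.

Y·((Z')')'·W'+(W'·Z'+Z'·W)·W'·Y'
= Y·Z'·W'+(W'·Z'+Z'·W)·W'·Y'   (double negation)
= Y·Z'·W'+Z'·W'·Y'   (distribution)
= Z'·W'   (distribution)

Z'·W'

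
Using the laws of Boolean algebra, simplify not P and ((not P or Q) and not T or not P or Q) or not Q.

not P and ((not P or Q) and not T or not P or Q) or not Q
= not P and (not P or Q) or not Q   [absorption]
= not P or not Q   [absorption]

not P or not Q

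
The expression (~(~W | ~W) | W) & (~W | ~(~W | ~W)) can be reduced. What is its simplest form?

(~(~W | ~W) | W) & (~W | ~(~W | ~W))
= ~(~W | ~W) | W & ~W   — distribution
= W & W | W & ~W   — De Morgan
= W   — distribution

W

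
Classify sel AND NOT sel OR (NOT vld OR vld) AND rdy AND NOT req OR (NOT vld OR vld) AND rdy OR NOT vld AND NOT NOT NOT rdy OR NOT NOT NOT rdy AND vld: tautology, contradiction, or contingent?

tautology

sel AND NOT sel OR (NOT vld OR vld) AND rdy AND NOT req OR (NOT vld OR vld) AND rdy OR NOT vld AND NOT NOT NOT rdy OR NOT NOT NOT rdy AND vld
= sel AND NOT sel OR (NOT vld OR vld) AND rdy OR NOT vld AND NOT NOT NOT rdy OR NOT NOT NOT rdy AND vld
= sel AND NOT sel OR rdy OR NOT vld AND NOT NOT NOT rdy OR NOT NOT NOT rdy AND vld
= sel AND NOT sel OR rdy OR NOT NOT NOT rdy
= sel AND NOT sel OR rdy OR NOT rdy
= rdy OR NOT rdy
= TRUE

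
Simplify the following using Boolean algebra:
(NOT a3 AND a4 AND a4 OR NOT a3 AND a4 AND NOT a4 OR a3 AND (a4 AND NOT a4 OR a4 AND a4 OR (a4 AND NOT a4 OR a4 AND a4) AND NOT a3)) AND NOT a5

a4 AND NOT a5

(NOT a3 AND a4 AND a4 OR NOT a3 AND a4 AND NOT a4 OR a3 AND (a4 AND NOT a4 OR a4 AND a4 OR (a4 AND NOT a4 OR a4 AND a4) AND NOT a3)) AND NOT a5
= (NOT a3 AND a4 AND a4 OR NOT a3 AND a4 AND NOT a4 OR a3 AND (a4 AND NOT a4 OR a4 AND a4)) AND NOT a5   (absorption)
= (NOT a3 AND a4 AND a4 OR NOT a3 AND a4 AND NOT a4 OR a3 AND a4) AND NOT a5   (distribution)
= (NOT a3 AND a4 OR a3 AND a4) AND NOT a5   (distribution)
= a4 AND NOT a5   (distribution)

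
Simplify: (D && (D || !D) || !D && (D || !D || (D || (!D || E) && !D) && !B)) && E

(D && (D || !D) || !D && (D || !D || (D || (!D || E) && !D) && !B)) && E
= (D && (D || !D) || !D && (D || !D || (D || !D) && !B)) && E
= (D && (D || !D) || !D && (D || !D)) && E
= (D || !D) && E
= E

E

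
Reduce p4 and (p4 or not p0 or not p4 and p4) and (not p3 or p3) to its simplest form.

p4 and (p4 or not p0 or not p4 and p4) and (not p3 or p3)
= p4 and (p4 or not p0 or not p4 and p4)   (complement / identity)
= p4 and (p4 or not p0)   (complement / identity)
= p4   (absorption)

p4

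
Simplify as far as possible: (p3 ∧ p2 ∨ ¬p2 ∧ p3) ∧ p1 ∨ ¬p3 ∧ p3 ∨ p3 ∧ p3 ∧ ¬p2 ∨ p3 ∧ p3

p3

(p3 ∧ p2 ∨ ¬p2 ∧ p3) ∧ p1 ∨ ¬p3 ∧ p3 ∨ p3 ∧ p3 ∧ ¬p2 ∨ p3 ∧ p3
= (p3 ∧ p2 ∨ ¬p2 ∧ p3) ∧ p1 ∨ ¬p3 ∧ p3 ∨ p3 ∧ p3   — absorption
= (p3 ∧ p2 ∨ ¬p2 ∧ p3) ∧ p1 ∨ p3   — distribution
= p3 ∧ p1 ∨ p3   — distribution
= p3   — absorption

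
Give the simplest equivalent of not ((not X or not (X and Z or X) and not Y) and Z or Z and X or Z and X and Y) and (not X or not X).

not Z and not X

not ((not X or not (X and Z or X) and not Y) and Z or Z and X or Z and X and Y) and (not X or not X)
= not ((not X or not (X and Z or X) and not Y) and Z or Z and X or Z and X and Y) and not X   — idempotence
= not ((not X or not (X and Z or X) and not Y) and Z or Z and X) and not X   — absorption
= not ((not X or not X and not Y) and Z or Z and X) and not X   — absorption
= not (not X and Z or Z and X) and not X   — absorption
= not Z and not X   — distribution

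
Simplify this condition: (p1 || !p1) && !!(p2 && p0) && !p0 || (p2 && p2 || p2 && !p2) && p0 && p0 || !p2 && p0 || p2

p0 || p2

(p1 || !p1) && !!(p2 && p0) && !p0 || (p2 && p2 || p2 && !p2) && p0 && p0 || !p2 && p0 || p2
= (p1 || !p1) && p2 && p0 && !p0 || (p2 && p2 || p2 && !p2) && p0 && p0 || !p2 && p0 || p2
= p2 && p0 && !p0 || (p2 && p2 || p2 && !p2) && p0 && p0 || !p2 && p0 || p2
= p2 && p0 && !p0 || p2 && p0 && p0 || !p2 && p0 || p2
= p2 && p0 || !p2 && p0 || p2
= p0 || p2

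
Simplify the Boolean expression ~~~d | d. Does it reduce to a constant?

~~~d | d
= ~d | d   — double negation
= 1   — complement

1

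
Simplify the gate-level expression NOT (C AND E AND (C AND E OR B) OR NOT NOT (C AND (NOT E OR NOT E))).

NOT (C AND E AND (C AND E OR B) OR NOT NOT (C AND (NOT E OR NOT E)))
= NOT (C AND E AND (C AND E OR B) OR C AND (NOT E OR NOT E))   [double negation]
= NOT (C AND E OR C AND (NOT E OR NOT E))   [absorption]
= NOT (C AND E OR C AND NOT E)   [idempotence]
= NOT C   [distribution]

NOT C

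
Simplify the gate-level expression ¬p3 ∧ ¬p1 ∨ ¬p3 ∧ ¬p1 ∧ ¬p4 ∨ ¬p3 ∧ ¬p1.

¬p3 ∧ ¬p1 ∨ ¬p3 ∧ ¬p1 ∧ ¬p4 ∨ ¬p3 ∧ ¬p1
= ¬p3 ∧ ¬p1 ∨ ¬p3 ∧ ¬p1   — absorption
= ¬p3 ∧ ¬p1   — idempotence

¬p3 ∧ ¬p1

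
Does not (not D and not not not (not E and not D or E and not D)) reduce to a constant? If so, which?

not (not D and not not not (not E and not D or E and not D))
= not (not D and not not not not D)
= not (not D and not not D)
= D or not D
= True

yes, True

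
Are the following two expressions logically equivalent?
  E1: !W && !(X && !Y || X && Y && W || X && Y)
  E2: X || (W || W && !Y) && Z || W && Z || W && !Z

E1: !W && !(X && !Y || X && Y && W || X && Y)
    = !W && !(X && !Y || X && Y)   (absorption)
    = !W && !X   (distribution)
E2: X || (W || W && !Y) && Z || W && Z || W && !Z
    = X || W && Z || W && Z || W && !Z   (absorption)
    = X || W && Z || W && !Z   (idempotence)
    = X || W   (distribution)
These differ: at W=1, X=1, Y=0, Z=0, E1 = 0 but E2 = 1.

No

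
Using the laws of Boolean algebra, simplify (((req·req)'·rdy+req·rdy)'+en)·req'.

(((req·req)'·rdy+req·rdy)'+en)·req'
= ((req'·rdy+req·rdy)'+en)·req'   (idempotence)
= (rdy'+en)·req'   (distribution)

(rdy'+en)·req'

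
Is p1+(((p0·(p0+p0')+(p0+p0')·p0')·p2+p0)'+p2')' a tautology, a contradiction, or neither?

neither

p1+(((p0·(p0+p0')+(p0+p0')·p0')·p2+p0)'+p2')'
= p1+(((p0+p0')·p2+p0)'+p2')'   (distribution)
= p1+((p0+p0')·p2+p0)·p2   (De Morgan)
= p1+(p2+p0)·p2   (complement / identity)
= p1+p2   (absorption)
This depends on p1, p2, so it is not a constant.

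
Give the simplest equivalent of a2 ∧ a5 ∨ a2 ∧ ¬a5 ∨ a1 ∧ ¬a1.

a2

a2 ∧ a5 ∨ a2 ∧ ¬a5 ∨ a1 ∧ ¬a1
= a2 ∧ a5 ∨ a2 ∧ ¬a5   — complement / identity
= a2   — distribution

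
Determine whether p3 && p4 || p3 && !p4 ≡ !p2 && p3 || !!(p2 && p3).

Yes

E1: p3 && p4 || p3 && !p4
    = p3   (distribution)
E2: !p2 && p3 || !!(p2 && p3)
    = !p2 && p3 || p2 && p3   (double negation)
    = p3   (distribution)
Both reduce to p3, so they are equivalent.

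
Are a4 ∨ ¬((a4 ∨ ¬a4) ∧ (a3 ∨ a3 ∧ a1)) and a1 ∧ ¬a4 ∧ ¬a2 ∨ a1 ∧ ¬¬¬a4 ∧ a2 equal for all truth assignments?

No

E1: a4 ∨ ¬((a4 ∨ ¬a4) ∧ (a3 ∨ a3 ∧ a1))
    = a4 ∨ ¬((a4 ∨ ¬a4) ∧ a3)   (absorption)
    = a4 ∨ ¬a3   (complement / identity)
E2: a1 ∧ ¬a4 ∧ ¬a2 ∨ a1 ∧ ¬¬¬a4 ∧ a2
    = a1 ∧ ¬a4 ∧ ¬a2 ∨ a1 ∧ ¬a4 ∧ a2   (double negation)
    = a1 ∧ ¬a4   (distribution)
These differ: at a1=0, a2=0, a3=0, a4=1, E1 = 1 but E2 = 0.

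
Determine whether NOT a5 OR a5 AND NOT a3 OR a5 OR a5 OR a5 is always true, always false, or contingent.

always true

NOT a5 OR a5 AND NOT a3 OR a5 OR a5 OR a5
= NOT a5 OR a5 AND NOT a3 OR a5 OR a5   (idempotence)
= NOT a5 OR a5 AND NOT a3 OR a5   (idempotence)
= NOT a5 OR a5   (absorption)
= TRUE   (complement)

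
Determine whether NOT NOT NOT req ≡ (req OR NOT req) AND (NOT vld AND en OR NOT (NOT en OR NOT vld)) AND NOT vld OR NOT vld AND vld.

E1: NOT NOT NOT req
    = NOT req   — double negation
E2: (req OR NOT req) AND (NOT vld AND en OR NOT (NOT en OR NOT vld)) AND NOT vld OR NOT vld AND vld
    = (req OR NOT req) AND (NOT vld AND en OR en AND vld) AND NOT vld OR NOT vld AND vld   — De Morgan
    = (req OR NOT req) AND en AND NOT vld OR NOT vld AND vld   — distribution
    = en AND NOT vld OR NOT vld AND vld   — complement / identity
    = en AND NOT vld   — complement / identity
These differ: at en=0, req=0, vld=1, E1 = 1 but E2 = 0.

No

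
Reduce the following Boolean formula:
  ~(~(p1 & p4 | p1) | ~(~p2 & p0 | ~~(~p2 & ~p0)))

~(~(p1 & p4 | p1) | ~(~p2 & p0 | ~~(~p2 & ~p0)))
= ~(~p1 | ~(~p2 & p0 | ~~(~p2 & ~p0)))   — absorption
= ~(~p1 | ~(~p2 & p0 | ~p2 & ~p0))   — double negation
= p1 & (~p2 & p0 | ~p2 & ~p0)   — De Morgan
= p1 & ~p2   — distribution

p1 & ~p2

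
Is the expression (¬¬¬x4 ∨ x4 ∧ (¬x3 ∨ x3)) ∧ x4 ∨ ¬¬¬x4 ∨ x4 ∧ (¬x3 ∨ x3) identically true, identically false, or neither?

(¬¬¬x4 ∨ x4 ∧ (¬x3 ∨ x3)) ∧ x4 ∨ ¬¬¬x4 ∨ x4 ∧ (¬x3 ∨ x3)
= ¬¬¬x4 ∨ x4 ∧ (¬x3 ∨ x3)   — absorption
= ¬x4 ∨ x4 ∧ (¬x3 ∨ x3)   — double negation
= ¬x4 ∨ x4   — complement / identity
= True   — complement

identically true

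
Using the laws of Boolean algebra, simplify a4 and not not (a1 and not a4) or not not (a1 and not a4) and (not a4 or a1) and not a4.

a1 and not a4

a4 and not not (a1 and not a4) or not not (a1 and not a4) and (not a4 or a1) and not a4
= a4 and not not (a1 and not a4) or not not (a1 and not a4) and not a4   (absorption)
= not not (a1 and not a4)   (distribution)
= a1 and not a4   (double negation)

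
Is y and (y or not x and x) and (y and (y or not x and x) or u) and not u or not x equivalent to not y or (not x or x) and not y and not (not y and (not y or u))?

No

E1: y and (y or not x and x) and (y and (y or not x and x) or u) and not u or not x
    = y and (y or not x and x) and not u or not x   (absorption)
    = y and y and not u or not x   (complement / identity)
    = y and not u or not x   (idempotence)
E2: not y or (not x or x) and not y and not (not y and (not y or u))
    = not y or (not x or x) and not y and not not y   (absorption)
    = not y or (not x or x) and not y and y   (double negation)
    = not y or not y and y   (complement / identity)
    = not y   (complement / identity)
These differ: at u=0, x=1, y=0, E1 = 0 but E2 = 1.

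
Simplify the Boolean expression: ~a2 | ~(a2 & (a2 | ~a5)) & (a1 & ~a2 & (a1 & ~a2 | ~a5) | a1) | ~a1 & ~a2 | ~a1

~a2 | ~a1

~a2 | ~(a2 & (a2 | ~a5)) & (a1 & ~a2 & (a1 & ~a2 | ~a5) | a1) | ~a1 & ~a2 | ~a1
= ~a2 | ~(a2 & (a2 | ~a5)) & (a1 & ~a2 & (a1 & ~a2 | ~a5) | a1) | ~a1   (absorption)
= ~a2 | ~a2 & (a1 & ~a2 & (a1 & ~a2 | ~a5) | a1) | ~a1   (absorption)
= ~a2 | ~a2 & (a1 & ~a2 | a1) | ~a1   (absorption)
= ~a2 | ~a2 & a1 | ~a1   (absorption)
= ~a2 | ~a1   (absorption)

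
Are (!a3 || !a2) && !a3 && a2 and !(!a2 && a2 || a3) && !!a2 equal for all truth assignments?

Yes

E1: (!a3 || !a2) && !a3 && a2
    = !a3 && a2
E2: !(!a2 && a2 || a3) && !!a2
    = !(!a2 && a2 || a3) && a2
    = !a3 && a2
Both reduce to !a3 && a2, so they are equivalent.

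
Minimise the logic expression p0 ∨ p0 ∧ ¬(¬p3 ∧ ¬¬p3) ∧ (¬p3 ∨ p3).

p0

p0 ∨ p0 ∧ ¬(¬p3 ∧ ¬¬p3) ∧ (¬p3 ∨ p3)
= p0 ∨ p0 ∧ (p3 ∨ ¬p3) ∧ (¬p3 ∨ p3)
= p0 ∨ p0 ∧ (p3 ∨ ¬p3)
= p0 ∨ p0
= p0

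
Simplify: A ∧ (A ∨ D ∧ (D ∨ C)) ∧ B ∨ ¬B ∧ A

A

A ∧ (A ∨ D ∧ (D ∨ C)) ∧ B ∨ ¬B ∧ A
= A ∧ (A ∨ D) ∧ B ∨ ¬B ∧ A   (absorption)
= A ∧ B ∨ ¬B ∧ A   (absorption)
= A   (distribution)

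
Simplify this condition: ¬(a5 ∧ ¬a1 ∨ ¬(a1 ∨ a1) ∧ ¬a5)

a1

¬(a5 ∧ ¬a1 ∨ ¬(a1 ∨ a1) ∧ ¬a5)
= ¬(a5 ∧ ¬a1 ∨ ¬a1 ∧ ¬a5)
= ¬¬a1
= a1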